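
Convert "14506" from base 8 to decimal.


Input: "14506" in base 8
Positional expansion:
  Digit '1' (value 1) x 8^4 = 4096
  Digit '4' (value 4) x 8^3 = 2048
  Digit '5' (value 5) x 8^2 = 320
  Digit '0' (value 0) x 8^1 = 0
  Digit '6' (value 6) x 8^0 = 6
Sum = 6470

6470


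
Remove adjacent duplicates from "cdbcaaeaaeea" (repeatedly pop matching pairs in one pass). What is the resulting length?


Input: cdbcaaeaaeea
Stack-based adjacent duplicate removal:
  Read 'c': push. Stack: c
  Read 'd': push. Stack: cd
  Read 'b': push. Stack: cdb
  Read 'c': push. Stack: cdbc
  Read 'a': push. Stack: cdbca
  Read 'a': matches stack top 'a' => pop. Stack: cdbc
  Read 'e': push. Stack: cdbce
  Read 'a': push. Stack: cdbcea
  Read 'a': matches stack top 'a' => pop. Stack: cdbce
  Read 'e': matches stack top 'e' => pop. Stack: cdbc
  Read 'e': push. Stack: cdbce
  Read 'a': push. Stack: cdbcea
Final stack: "cdbcea" (length 6)

6


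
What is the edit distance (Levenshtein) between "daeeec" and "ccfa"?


Computing edit distance: "daeeec" -> "ccfa"
DP table:
           c    c    f    a
      0    1    2    3    4
  d   1    1    2    3    4
  a   2    2    2    3    3
  e   3    3    3    3    4
  e   4    4    4    4    4
  e   5    5    5    5    5
  c   6    5    5    6    6
Edit distance = dp[6][4] = 6

6


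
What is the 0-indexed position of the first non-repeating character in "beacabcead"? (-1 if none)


Input: beacabcead
Character frequencies:
  'a': 3
  'b': 2
  'c': 2
  'd': 1
  'e': 2
Scanning left to right for freq == 1:
  Position 0 ('b'): freq=2, skip
  Position 1 ('e'): freq=2, skip
  Position 2 ('a'): freq=3, skip
  Position 3 ('c'): freq=2, skip
  Position 4 ('a'): freq=3, skip
  Position 5 ('b'): freq=2, skip
  Position 6 ('c'): freq=2, skip
  Position 7 ('e'): freq=2, skip
  Position 8 ('a'): freq=3, skip
  Position 9 ('d'): unique! => answer = 9

9


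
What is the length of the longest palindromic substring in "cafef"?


Input: "cafef"
Checking substrings for palindromes:
  [2:5] "fef" (len 3) => palindrome
Longest palindromic substring: "fef" with length 3

3


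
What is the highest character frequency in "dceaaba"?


Input: dceaaba
Character counts:
  'a': 3
  'b': 1
  'c': 1
  'd': 1
  'e': 1
Maximum frequency: 3

3


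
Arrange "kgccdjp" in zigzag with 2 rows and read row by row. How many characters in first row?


Zigzag "kgccdjp" into 2 rows:
Placing characters:
  'k' => row 0
  'g' => row 1
  'c' => row 0
  'c' => row 1
  'd' => row 0
  'j' => row 1
  'p' => row 0
Rows:
  Row 0: "kcdp"
  Row 1: "gcj"
First row length: 4

4


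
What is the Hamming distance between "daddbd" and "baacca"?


Comparing "daddbd" and "baacca" position by position:
  Position 0: 'd' vs 'b' => differ
  Position 1: 'a' vs 'a' => same
  Position 2: 'd' vs 'a' => differ
  Position 3: 'd' vs 'c' => differ
  Position 4: 'b' vs 'c' => differ
  Position 5: 'd' vs 'a' => differ
Total differences (Hamming distance): 5

5


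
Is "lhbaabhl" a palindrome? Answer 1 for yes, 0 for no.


Input: lhbaabhl
Reversed: lhbaabhl
  Compare pos 0 ('l') with pos 7 ('l'): match
  Compare pos 1 ('h') with pos 6 ('h'): match
  Compare pos 2 ('b') with pos 5 ('b'): match
  Compare pos 3 ('a') with pos 4 ('a'): match
Result: palindrome

1


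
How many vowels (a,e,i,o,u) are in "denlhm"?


Input: denlhm
Checking each character:
  'd' at position 0: consonant
  'e' at position 1: vowel (running total: 1)
  'n' at position 2: consonant
  'l' at position 3: consonant
  'h' at position 4: consonant
  'm' at position 5: consonant
Total vowels: 1

1


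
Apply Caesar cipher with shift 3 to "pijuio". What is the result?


Caesar cipher: shift "pijuio" by 3
  'p' (pos 15) + 3 = pos 18 = 's'
  'i' (pos 8) + 3 = pos 11 = 'l'
  'j' (pos 9) + 3 = pos 12 = 'm'
  'u' (pos 20) + 3 = pos 23 = 'x'
  'i' (pos 8) + 3 = pos 11 = 'l'
  'o' (pos 14) + 3 = pos 17 = 'r'
Result: slmxlr

slmxlr


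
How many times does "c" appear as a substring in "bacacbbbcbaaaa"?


Searching for "c" in "bacacbbbcbaaaa"
Scanning each position:
  Position 0: "b" => no
  Position 1: "a" => no
  Position 2: "c" => MATCH
  Position 3: "a" => no
  Position 4: "c" => MATCH
  Position 5: "b" => no
  Position 6: "b" => no
  Position 7: "b" => no
  Position 8: "c" => MATCH
  Position 9: "b" => no
  Position 10: "a" => no
  Position 11: "a" => no
  Position 12: "a" => no
  Position 13: "a" => no
Total occurrences: 3

3


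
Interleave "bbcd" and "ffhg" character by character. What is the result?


Interleaving "bbcd" and "ffhg":
  Position 0: 'b' from first, 'f' from second => "bf"
  Position 1: 'b' from first, 'f' from second => "bf"
  Position 2: 'c' from first, 'h' from second => "ch"
  Position 3: 'd' from first, 'g' from second => "dg"
Result: bfbfchdg

bfbfchdg


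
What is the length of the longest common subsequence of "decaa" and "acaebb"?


LCS of "decaa" and "acaebb"
DP table:
           a    c    a    e    b    b
      0    0    0    0    0    0    0
  d   0    0    0    0    0    0    0
  e   0    0    0    0    1    1    1
  c   0    0    1    1    1    1    1
  a   0    1    1    2    2    2    2
  a   0    1    1    2    2    2    2
LCS length = dp[5][6] = 2

2


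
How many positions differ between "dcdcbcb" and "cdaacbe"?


Comparing "dcdcbcb" and "cdaacbe" position by position:
  Position 0: 'd' vs 'c' => DIFFER
  Position 1: 'c' vs 'd' => DIFFER
  Position 2: 'd' vs 'a' => DIFFER
  Position 3: 'c' vs 'a' => DIFFER
  Position 4: 'b' vs 'c' => DIFFER
  Position 5: 'c' vs 'b' => DIFFER
  Position 6: 'b' vs 'e' => DIFFER
Positions that differ: 7

7


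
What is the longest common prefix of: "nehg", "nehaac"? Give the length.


Words: nehg, nehaac
  Position 0: all 'n' => match
  Position 1: all 'e' => match
  Position 2: all 'h' => match
  Position 3: ('g', 'a') => mismatch, stop
LCP = "neh" (length 3)

3


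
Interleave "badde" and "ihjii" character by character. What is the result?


Interleaving "badde" and "ihjii":
  Position 0: 'b' from first, 'i' from second => "bi"
  Position 1: 'a' from first, 'h' from second => "ah"
  Position 2: 'd' from first, 'j' from second => "dj"
  Position 3: 'd' from first, 'i' from second => "di"
  Position 4: 'e' from first, 'i' from second => "ei"
Result: biahdjdiei

biahdjdiei


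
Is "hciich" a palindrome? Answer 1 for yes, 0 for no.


Input: hciich
Reversed: hciich
  Compare pos 0 ('h') with pos 5 ('h'): match
  Compare pos 1 ('c') with pos 4 ('c'): match
  Compare pos 2 ('i') with pos 3 ('i'): match
Result: palindrome

1


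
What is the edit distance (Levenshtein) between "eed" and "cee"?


Computing edit distance: "eed" -> "cee"
DP table:
           c    e    e
      0    1    2    3
  e   1    1    1    2
  e   2    2    1    1
  d   3    3    2    2
Edit distance = dp[3][3] = 2

2


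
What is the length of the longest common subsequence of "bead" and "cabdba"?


LCS of "bead" and "cabdba"
DP table:
           c    a    b    d    b    a
      0    0    0    0    0    0    0
  b   0    0    0    1    1    1    1
  e   0    0    0    1    1    1    1
  a   0    0    1    1    1    1    2
  d   0    0    1    1    2    2    2
LCS length = dp[4][6] = 2

2


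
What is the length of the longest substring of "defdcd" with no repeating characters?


Input: "defdcd"
Sliding window (track last position of each char):
  Position 0 ('d'): window [0,0] length 1 -- new best
  Position 1 ('e'): window [0,1] length 2 -- new best
  Position 2 ('f'): window [0,2] length 3 -- new best
  Position 3 ('d'): repeat (last at 0), move window start to 1
  Position 3 ('d'): window [1,3] length 3
  Position 4 ('c'): window [1,4] length 4 -- new best
  Position 5 ('d'): repeat (last at 3), move window start to 4
  Position 5 ('d'): window [4,5] length 2
Longest substring with no repeats: "efdc" with length 4

4


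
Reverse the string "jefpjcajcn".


Input: jefpjcajcn
Reading characters right to left:
  Position 9: 'n'
  Position 8: 'c'
  Position 7: 'j'
  Position 6: 'a'
  Position 5: 'c'
  Position 4: 'j'
  Position 3: 'p'
  Position 2: 'f'
  Position 1: 'e'
  Position 0: 'j'
Reversed: ncjacjpfej

ncjacjpfej


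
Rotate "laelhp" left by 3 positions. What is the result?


Input: "laelhp", rotate left by 3
First 3 characters: "lae"
Remaining characters: "lhp"
Concatenate remaining + first: "lhp" + "lae" = "lhplae"

lhplae


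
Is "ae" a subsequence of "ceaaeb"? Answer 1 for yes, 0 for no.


Check if "ae" is a subsequence of "ceaaeb"
Greedy scan:
  Position 0 ('c'): no match needed
  Position 1 ('e'): no match needed
  Position 2 ('a'): matches sub[0] = 'a'
  Position 3 ('a'): no match needed
  Position 4 ('e'): matches sub[1] = 'e'
  Position 5 ('b'): no match needed
All 2 characters matched => is a subsequence

1


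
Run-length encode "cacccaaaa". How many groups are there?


Input: cacccaaaa
Scanning for consecutive runs:
  Group 1: 'c' x 1 (positions 0-0)
  Group 2: 'a' x 1 (positions 1-1)
  Group 3: 'c' x 3 (positions 2-4)
  Group 4: 'a' x 4 (positions 5-8)
Total groups: 4

4


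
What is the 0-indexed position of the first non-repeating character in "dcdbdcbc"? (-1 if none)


Input: dcdbdcbc
Character frequencies:
  'b': 2
  'c': 3
  'd': 3
Scanning left to right for freq == 1:
  Position 0 ('d'): freq=3, skip
  Position 1 ('c'): freq=3, skip
  Position 2 ('d'): freq=3, skip
  Position 3 ('b'): freq=2, skip
  Position 4 ('d'): freq=3, skip
  Position 5 ('c'): freq=3, skip
  Position 6 ('b'): freq=2, skip
  Position 7 ('c'): freq=3, skip
  No unique character found => answer = -1

-1


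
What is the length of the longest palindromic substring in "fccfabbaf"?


Input: "fccfabbaf"
Checking substrings for palindromes:
  [3:9] "fabbaf" (len 6) => palindrome
  [0:4] "fccf" (len 4) => palindrome
  [4:8] "abba" (len 4) => palindrome
  [1:3] "cc" (len 2) => palindrome
  [5:7] "bb" (len 2) => palindrome
Longest palindromic substring: "fabbaf" with length 6

6


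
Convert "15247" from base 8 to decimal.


Input: "15247" in base 8
Positional expansion:
  Digit '1' (value 1) x 8^4 = 4096
  Digit '5' (value 5) x 8^3 = 2560
  Digit '2' (value 2) x 8^2 = 128
  Digit '4' (value 4) x 8^1 = 32
  Digit '7' (value 7) x 8^0 = 7
Sum = 6823

6823


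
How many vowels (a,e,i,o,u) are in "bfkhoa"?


Input: bfkhoa
Checking each character:
  'b' at position 0: consonant
  'f' at position 1: consonant
  'k' at position 2: consonant
  'h' at position 3: consonant
  'o' at position 4: vowel (running total: 1)
  'a' at position 5: vowel (running total: 2)
Total vowels: 2

2


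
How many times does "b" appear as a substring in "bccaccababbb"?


Searching for "b" in "bccaccababbb"
Scanning each position:
  Position 0: "b" => MATCH
  Position 1: "c" => no
  Position 2: "c" => no
  Position 3: "a" => no
  Position 4: "c" => no
  Position 5: "c" => no
  Position 6: "a" => no
  Position 7: "b" => MATCH
  Position 8: "a" => no
  Position 9: "b" => MATCH
  Position 10: "b" => MATCH
  Position 11: "b" => MATCH
Total occurrences: 5

5


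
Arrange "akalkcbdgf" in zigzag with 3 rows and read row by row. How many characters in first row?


Zigzag "akalkcbdgf" into 3 rows:
Placing characters:
  'a' => row 0
  'k' => row 1
  'a' => row 2
  'l' => row 1
  'k' => row 0
  'c' => row 1
  'b' => row 2
  'd' => row 1
  'g' => row 0
  'f' => row 1
Rows:
  Row 0: "akg"
  Row 1: "klcdf"
  Row 2: "ab"
First row length: 3

3


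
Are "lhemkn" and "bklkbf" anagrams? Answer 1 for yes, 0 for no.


Strings: "lhemkn", "bklkbf"
Sorted first:  ehklmn
Sorted second: bbfkkl
Differ at position 0: 'e' vs 'b' => not anagrams

0


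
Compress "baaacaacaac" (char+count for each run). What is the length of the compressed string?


Input: baaacaacaac
Runs:
  'b' x 1 => "b1"
  'a' x 3 => "a3"
  'c' x 1 => "c1"
  'a' x 2 => "a2"
  'c' x 1 => "c1"
  'a' x 2 => "a2"
  'c' x 1 => "c1"
Compressed: "b1a3c1a2c1a2c1"
Compressed length: 14

14


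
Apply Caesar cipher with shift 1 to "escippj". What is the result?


Caesar cipher: shift "escippj" by 1
  'e' (pos 4) + 1 = pos 5 = 'f'
  's' (pos 18) + 1 = pos 19 = 't'
  'c' (pos 2) + 1 = pos 3 = 'd'
  'i' (pos 8) + 1 = pos 9 = 'j'
  'p' (pos 15) + 1 = pos 16 = 'q'
  'p' (pos 15) + 1 = pos 16 = 'q'
  'j' (pos 9) + 1 = pos 10 = 'k'
Result: ftdjqqk

ftdjqqk


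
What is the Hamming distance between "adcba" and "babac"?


Comparing "adcba" and "babac" position by position:
  Position 0: 'a' vs 'b' => differ
  Position 1: 'd' vs 'a' => differ
  Position 2: 'c' vs 'b' => differ
  Position 3: 'b' vs 'a' => differ
  Position 4: 'a' vs 'c' => differ
Total differences (Hamming distance): 5

5


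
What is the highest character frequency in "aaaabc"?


Input: aaaabc
Character counts:
  'a': 4
  'b': 1
  'c': 1
Maximum frequency: 4

4


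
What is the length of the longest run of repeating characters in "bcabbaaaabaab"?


Input: "bcabbaaaabaab"
Scanning for longest run:
  Position 1 ('c'): new char, reset run to 1
  Position 2 ('a'): new char, reset run to 1
  Position 3 ('b'): new char, reset run to 1
  Position 4 ('b'): continues run of 'b', length=2
  Position 5 ('a'): new char, reset run to 1
  Position 6 ('a'): continues run of 'a', length=2
  Position 7 ('a'): continues run of 'a', length=3
  Position 8 ('a'): continues run of 'a', length=4
  Position 9 ('b'): new char, reset run to 1
  Position 10 ('a'): new char, reset run to 1
  Position 11 ('a'): continues run of 'a', length=2
  Position 12 ('b'): new char, reset run to 1
Longest run: 'a' with length 4

4


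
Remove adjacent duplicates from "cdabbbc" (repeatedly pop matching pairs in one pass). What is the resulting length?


Input: cdabbbc
Stack-based adjacent duplicate removal:
  Read 'c': push. Stack: c
  Read 'd': push. Stack: cd
  Read 'a': push. Stack: cda
  Read 'b': push. Stack: cdab
  Read 'b': matches stack top 'b' => pop. Stack: cda
  Read 'b': push. Stack: cdab
  Read 'c': push. Stack: cdabc
Final stack: "cdabc" (length 5)

5


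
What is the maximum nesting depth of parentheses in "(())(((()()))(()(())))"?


Input: "(())(((()()))(()(())))"
Tracking depth:
  Position 0 '(': depth becomes 1
  Position 1 '(': depth becomes 2
  Position 2 ')': depth becomes 1
  Position 3 ')': depth becomes 0
  Position 4 '(': depth becomes 1
  Position 5 '(': depth becomes 2
  Position 6 '(': depth becomes 3
  Position 7 '(': depth becomes 4
  Position 8 ')': depth becomes 3
  Position 9 '(': depth becomes 4
  Position 10 ')': depth becomes 3
  Position 11 ')': depth becomes 2
  Position 12 ')': depth becomes 1
  Position 13 '(': depth becomes 2
  Position 14 '(': depth becomes 3
  Position 15 ')': depth becomes 2
  Position 16 '(': depth becomes 3
  Position 17 '(': depth becomes 4
  Position 18 ')': depth becomes 3
  Position 19 ')': depth becomes 2
  Position 20 ')': depth becomes 1
  Position 21 ')': depth becomes 0
Maximum depth reached: 4

4


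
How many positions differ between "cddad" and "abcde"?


Comparing "cddad" and "abcde" position by position:
  Position 0: 'c' vs 'a' => DIFFER
  Position 1: 'd' vs 'b' => DIFFER
  Position 2: 'd' vs 'c' => DIFFER
  Position 3: 'a' vs 'd' => DIFFER
  Position 4: 'd' vs 'e' => DIFFER
Positions that differ: 5

5


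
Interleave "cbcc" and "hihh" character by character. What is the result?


Interleaving "cbcc" and "hihh":
  Position 0: 'c' from first, 'h' from second => "ch"
  Position 1: 'b' from first, 'i' from second => "bi"
  Position 2: 'c' from first, 'h' from second => "ch"
  Position 3: 'c' from first, 'h' from second => "ch"
Result: chbichch

chbichch


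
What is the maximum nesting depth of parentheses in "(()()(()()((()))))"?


Input: "(()()(()()((()))))"
Tracking depth:
  Position 0 '(': depth becomes 1
  Position 1 '(': depth becomes 2
  Position 2 ')': depth becomes 1
  Position 3 '(': depth becomes 2
  Position 4 ')': depth becomes 1
  Position 5 '(': depth becomes 2
  Position 6 '(': depth becomes 3
  Position 7 ')': depth becomes 2
  Position 8 '(': depth becomes 3
  Position 9 ')': depth becomes 2
  Position 10 '(': depth becomes 3
  Position 11 '(': depth becomes 4
  Position 12 '(': depth becomes 5
  Position 13 ')': depth becomes 4
  Position 14 ')': depth becomes 3
  Position 15 ')': depth becomes 2
  Position 16 ')': depth becomes 1
  Position 17 ')': depth becomes 0
Maximum depth reached: 5

5


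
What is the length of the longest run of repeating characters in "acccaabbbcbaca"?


Input: "acccaabbbcbaca"
Scanning for longest run:
  Position 1 ('c'): new char, reset run to 1
  Position 2 ('c'): continues run of 'c', length=2
  Position 3 ('c'): continues run of 'c', length=3
  Position 4 ('a'): new char, reset run to 1
  Position 5 ('a'): continues run of 'a', length=2
  Position 6 ('b'): new char, reset run to 1
  Position 7 ('b'): continues run of 'b', length=2
  Position 8 ('b'): continues run of 'b', length=3
  Position 9 ('c'): new char, reset run to 1
  Position 10 ('b'): new char, reset run to 1
  Position 11 ('a'): new char, reset run to 1
  Position 12 ('c'): new char, reset run to 1
  Position 13 ('a'): new char, reset run to 1
Longest run: 'c' with length 3

3


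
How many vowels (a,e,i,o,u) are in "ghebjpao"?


Input: ghebjpao
Checking each character:
  'g' at position 0: consonant
  'h' at position 1: consonant
  'e' at position 2: vowel (running total: 1)
  'b' at position 3: consonant
  'j' at position 4: consonant
  'p' at position 5: consonant
  'a' at position 6: vowel (running total: 2)
  'o' at position 7: vowel (running total: 3)
Total vowels: 3

3


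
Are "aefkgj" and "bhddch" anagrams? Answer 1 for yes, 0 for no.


Strings: "aefkgj", "bhddch"
Sorted first:  aefgjk
Sorted second: bcddhh
Differ at position 0: 'a' vs 'b' => not anagrams

0


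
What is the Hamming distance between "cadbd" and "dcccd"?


Comparing "cadbd" and "dcccd" position by position:
  Position 0: 'c' vs 'd' => differ
  Position 1: 'a' vs 'c' => differ
  Position 2: 'd' vs 'c' => differ
  Position 3: 'b' vs 'c' => differ
  Position 4: 'd' vs 'd' => same
Total differences (Hamming distance): 4

4


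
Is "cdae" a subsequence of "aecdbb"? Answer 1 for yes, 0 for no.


Check if "cdae" is a subsequence of "aecdbb"
Greedy scan:
  Position 0 ('a'): no match needed
  Position 1 ('e'): no match needed
  Position 2 ('c'): matches sub[0] = 'c'
  Position 3 ('d'): matches sub[1] = 'd'
  Position 4 ('b'): no match needed
  Position 5 ('b'): no match needed
Only matched 2/4 characters => not a subsequence

0


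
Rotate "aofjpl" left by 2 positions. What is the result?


Input: "aofjpl", rotate left by 2
First 2 characters: "ao"
Remaining characters: "fjpl"
Concatenate remaining + first: "fjpl" + "ao" = "fjplao"

fjplao


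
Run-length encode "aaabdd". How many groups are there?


Input: aaabdd
Scanning for consecutive runs:
  Group 1: 'a' x 3 (positions 0-2)
  Group 2: 'b' x 1 (positions 3-3)
  Group 3: 'd' x 2 (positions 4-5)
Total groups: 3

3


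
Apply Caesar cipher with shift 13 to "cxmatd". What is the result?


Caesar cipher: shift "cxmatd" by 13
  'c' (pos 2) + 13 = pos 15 = 'p'
  'x' (pos 23) + 13 = pos 10 = 'k'
  'm' (pos 12) + 13 = pos 25 = 'z'
  'a' (pos 0) + 13 = pos 13 = 'n'
  't' (pos 19) + 13 = pos 6 = 'g'
  'd' (pos 3) + 13 = pos 16 = 'q'
Result: pkzngq

pkzngq


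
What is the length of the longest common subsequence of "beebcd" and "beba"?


LCS of "beebcd" and "beba"
DP table:
           b    e    b    a
      0    0    0    0    0
  b   0    1    1    1    1
  e   0    1    2    2    2
  e   0    1    2    2    2
  b   0    1    2    3    3
  c   0    1    2    3    3
  d   0    1    2    3    3
LCS length = dp[6][4] = 3

3


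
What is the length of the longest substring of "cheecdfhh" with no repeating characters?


Input: "cheecdfhh"
Sliding window (track last position of each char):
  Position 0 ('c'): window [0,0] length 1 -- new best
  Position 1 ('h'): window [0,1] length 2 -- new best
  Position 2 ('e'): window [0,2] length 3 -- new best
  Position 3 ('e'): repeat (last at 2), move window start to 3
  Position 3 ('e'): window [3,3] length 1
  Position 4 ('c'): window [3,4] length 2
  Position 5 ('d'): window [3,5] length 3
  Position 6 ('f'): window [3,6] length 4 -- new best
  Position 7 ('h'): window [3,7] length 5 -- new best
  Position 8 ('h'): repeat (last at 7), move window start to 8
  Position 8 ('h'): window [8,8] length 1
Longest substring with no repeats: "ecdfh" with length 5

5


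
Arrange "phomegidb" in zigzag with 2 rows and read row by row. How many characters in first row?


Zigzag "phomegidb" into 2 rows:
Placing characters:
  'p' => row 0
  'h' => row 1
  'o' => row 0
  'm' => row 1
  'e' => row 0
  'g' => row 1
  'i' => row 0
  'd' => row 1
  'b' => row 0
Rows:
  Row 0: "poeib"
  Row 1: "hmgd"
First row length: 5

5


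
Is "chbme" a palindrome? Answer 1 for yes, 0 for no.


Input: chbme
Reversed: embhc
  Compare pos 0 ('c') with pos 4 ('e'): MISMATCH
  Compare pos 1 ('h') with pos 3 ('m'): MISMATCH
Result: not a palindrome

0


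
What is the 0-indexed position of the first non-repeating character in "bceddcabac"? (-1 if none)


Input: bceddcabac
Character frequencies:
  'a': 2
  'b': 2
  'c': 3
  'd': 2
  'e': 1
Scanning left to right for freq == 1:
  Position 0 ('b'): freq=2, skip
  Position 1 ('c'): freq=3, skip
  Position 2 ('e'): unique! => answer = 2

2


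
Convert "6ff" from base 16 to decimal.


Input: "6ff" in base 16
Positional expansion:
  Digit '6' (value 6) x 16^2 = 1536
  Digit 'f' (value 15) x 16^1 = 240
  Digit 'f' (value 15) x 16^0 = 15
Sum = 1791

1791


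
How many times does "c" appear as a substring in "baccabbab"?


Searching for "c" in "baccabbab"
Scanning each position:
  Position 0: "b" => no
  Position 1: "a" => no
  Position 2: "c" => MATCH
  Position 3: "c" => MATCH
  Position 4: "a" => no
  Position 5: "b" => no
  Position 6: "b" => no
  Position 7: "a" => no
  Position 8: "b" => no
Total occurrences: 2

2


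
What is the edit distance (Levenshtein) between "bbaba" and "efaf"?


Computing edit distance: "bbaba" -> "efaf"
DP table:
           e    f    a    f
      0    1    2    3    4
  b   1    1    2    3    4
  b   2    2    2    3    4
  a   3    3    3    2    3
  b   4    4    4    3    3
  a   5    5    5    4    4
Edit distance = dp[5][4] = 4

4


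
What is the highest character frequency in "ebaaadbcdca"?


Input: ebaaadbcdca
Character counts:
  'a': 4
  'b': 2
  'c': 2
  'd': 2
  'e': 1
Maximum frequency: 4

4


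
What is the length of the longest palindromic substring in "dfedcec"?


Input: "dfedcec"
Checking substrings for palindromes:
  [4:7] "cec" (len 3) => palindrome
Longest palindromic substring: "cec" with length 3

3


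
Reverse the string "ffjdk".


Input: ffjdk
Reading characters right to left:
  Position 4: 'k'
  Position 3: 'd'
  Position 2: 'j'
  Position 1: 'f'
  Position 0: 'f'
Reversed: kdjff

kdjff


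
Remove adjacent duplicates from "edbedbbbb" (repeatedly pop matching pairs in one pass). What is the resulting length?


Input: edbedbbbb
Stack-based adjacent duplicate removal:
  Read 'e': push. Stack: e
  Read 'd': push. Stack: ed
  Read 'b': push. Stack: edb
  Read 'e': push. Stack: edbe
  Read 'd': push. Stack: edbed
  Read 'b': push. Stack: edbedb
  Read 'b': matches stack top 'b' => pop. Stack: edbed
  Read 'b': push. Stack: edbedb
  Read 'b': matches stack top 'b' => pop. Stack: edbed
Final stack: "edbed" (length 5)

5


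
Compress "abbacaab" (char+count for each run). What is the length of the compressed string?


Input: abbacaab
Runs:
  'a' x 1 => "a1"
  'b' x 2 => "b2"
  'a' x 1 => "a1"
  'c' x 1 => "c1"
  'a' x 2 => "a2"
  'b' x 1 => "b1"
Compressed: "a1b2a1c1a2b1"
Compressed length: 12

12


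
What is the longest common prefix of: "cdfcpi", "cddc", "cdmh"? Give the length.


Words: cdfcpi, cddc, cdmh
  Position 0: all 'c' => match
  Position 1: all 'd' => match
  Position 2: ('f', 'd', 'm') => mismatch, stop
LCP = "cd" (length 2)

2


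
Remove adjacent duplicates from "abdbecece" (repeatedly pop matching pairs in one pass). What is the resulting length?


Input: abdbecece
Stack-based adjacent duplicate removal:
  Read 'a': push. Stack: a
  Read 'b': push. Stack: ab
  Read 'd': push. Stack: abd
  Read 'b': push. Stack: abdb
  Read 'e': push. Stack: abdbe
  Read 'c': push. Stack: abdbec
  Read 'e': push. Stack: abdbece
  Read 'c': push. Stack: abdbecec
  Read 'e': push. Stack: abdbecece
Final stack: "abdbecece" (length 9)

9


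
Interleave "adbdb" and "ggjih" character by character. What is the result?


Interleaving "adbdb" and "ggjih":
  Position 0: 'a' from first, 'g' from second => "ag"
  Position 1: 'd' from first, 'g' from second => "dg"
  Position 2: 'b' from first, 'j' from second => "bj"
  Position 3: 'd' from first, 'i' from second => "di"
  Position 4: 'b' from first, 'h' from second => "bh"
Result: agdgbjdibh

agdgbjdibh


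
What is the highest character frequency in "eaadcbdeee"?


Input: eaadcbdeee
Character counts:
  'a': 2
  'b': 1
  'c': 1
  'd': 2
  'e': 4
Maximum frequency: 4

4


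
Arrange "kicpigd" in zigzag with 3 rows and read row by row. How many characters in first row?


Zigzag "kicpigd" into 3 rows:
Placing characters:
  'k' => row 0
  'i' => row 1
  'c' => row 2
  'p' => row 1
  'i' => row 0
  'g' => row 1
  'd' => row 2
Rows:
  Row 0: "ki"
  Row 1: "ipg"
  Row 2: "cd"
First row length: 2

2


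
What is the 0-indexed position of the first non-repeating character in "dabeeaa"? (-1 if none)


Input: dabeeaa
Character frequencies:
  'a': 3
  'b': 1
  'd': 1
  'e': 2
Scanning left to right for freq == 1:
  Position 0 ('d'): unique! => answer = 0

0


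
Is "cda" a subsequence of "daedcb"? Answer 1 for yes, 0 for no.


Check if "cda" is a subsequence of "daedcb"
Greedy scan:
  Position 0 ('d'): no match needed
  Position 1 ('a'): no match needed
  Position 2 ('e'): no match needed
  Position 3 ('d'): no match needed
  Position 4 ('c'): matches sub[0] = 'c'
  Position 5 ('b'): no match needed
Only matched 1/3 characters => not a subsequence

0


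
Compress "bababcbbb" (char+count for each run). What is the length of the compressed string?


Input: bababcbbb
Runs:
  'b' x 1 => "b1"
  'a' x 1 => "a1"
  'b' x 1 => "b1"
  'a' x 1 => "a1"
  'b' x 1 => "b1"
  'c' x 1 => "c1"
  'b' x 3 => "b3"
Compressed: "b1a1b1a1b1c1b3"
Compressed length: 14

14


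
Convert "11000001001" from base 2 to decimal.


Input: "11000001001" in base 2
Positional expansion:
  Digit '1' (value 1) x 2^10 = 1024
  Digit '1' (value 1) x 2^9 = 512
  Digit '0' (value 0) x 2^8 = 0
  Digit '0' (value 0) x 2^7 = 0
  Digit '0' (value 0) x 2^6 = 0
  Digit '0' (value 0) x 2^5 = 0
  Digit '0' (value 0) x 2^4 = 0
  Digit '1' (value 1) x 2^3 = 8
  Digit '0' (value 0) x 2^2 = 0
  Digit '0' (value 0) x 2^1 = 0
  Digit '1' (value 1) x 2^0 = 1
Sum = 1545

1545


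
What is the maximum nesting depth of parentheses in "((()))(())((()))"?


Input: "((()))(())((()))"
Tracking depth:
  Position 0 '(': depth becomes 1
  Position 1 '(': depth becomes 2
  Position 2 '(': depth becomes 3
  Position 3 ')': depth becomes 2
  Position 4 ')': depth becomes 1
  Position 5 ')': depth becomes 0
  Position 6 '(': depth becomes 1
  Position 7 '(': depth becomes 2
  Position 8 ')': depth becomes 1
  Position 9 ')': depth becomes 0
  Position 10 '(': depth becomes 1
  Position 11 '(': depth becomes 2
  Position 12 '(': depth becomes 3
  Position 13 ')': depth becomes 2
  Position 14 ')': depth becomes 1
  Position 15 ')': depth becomes 0
Maximum depth reached: 3

3


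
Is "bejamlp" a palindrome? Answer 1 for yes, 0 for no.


Input: bejamlp
Reversed: plmajeb
  Compare pos 0 ('b') with pos 6 ('p'): MISMATCH
  Compare pos 1 ('e') with pos 5 ('l'): MISMATCH
  Compare pos 2 ('j') with pos 4 ('m'): MISMATCH
Result: not a palindrome

0


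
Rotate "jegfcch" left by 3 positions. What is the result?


Input: "jegfcch", rotate left by 3
First 3 characters: "jeg"
Remaining characters: "fcch"
Concatenate remaining + first: "fcch" + "jeg" = "fcchjeg"

fcchjeg


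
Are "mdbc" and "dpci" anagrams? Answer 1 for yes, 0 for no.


Strings: "mdbc", "dpci"
Sorted first:  bcdm
Sorted second: cdip
Differ at position 0: 'b' vs 'c' => not anagrams

0


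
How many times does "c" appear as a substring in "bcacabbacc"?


Searching for "c" in "bcacabbacc"
Scanning each position:
  Position 0: "b" => no
  Position 1: "c" => MATCH
  Position 2: "a" => no
  Position 3: "c" => MATCH
  Position 4: "a" => no
  Position 5: "b" => no
  Position 6: "b" => no
  Position 7: "a" => no
  Position 8: "c" => MATCH
  Position 9: "c" => MATCH
Total occurrences: 4

4


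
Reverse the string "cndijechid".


Input: cndijechid
Reading characters right to left:
  Position 9: 'd'
  Position 8: 'i'
  Position 7: 'h'
  Position 6: 'c'
  Position 5: 'e'
  Position 4: 'j'
  Position 3: 'i'
  Position 2: 'd'
  Position 1: 'n'
  Position 0: 'c'
Reversed: dihcejidnc

dihcejidnc


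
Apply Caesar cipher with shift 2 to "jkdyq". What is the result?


Caesar cipher: shift "jkdyq" by 2
  'j' (pos 9) + 2 = pos 11 = 'l'
  'k' (pos 10) + 2 = pos 12 = 'm'
  'd' (pos 3) + 2 = pos 5 = 'f'
  'y' (pos 24) + 2 = pos 0 = 'a'
  'q' (pos 16) + 2 = pos 18 = 's'
Result: lmfas

lmfas


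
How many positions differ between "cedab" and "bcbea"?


Comparing "cedab" and "bcbea" position by position:
  Position 0: 'c' vs 'b' => DIFFER
  Position 1: 'e' vs 'c' => DIFFER
  Position 2: 'd' vs 'b' => DIFFER
  Position 3: 'a' vs 'e' => DIFFER
  Position 4: 'b' vs 'a' => DIFFER
Positions that differ: 5

5


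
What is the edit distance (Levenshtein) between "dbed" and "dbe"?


Computing edit distance: "dbed" -> "dbe"
DP table:
           d    b    e
      0    1    2    3
  d   1    0    1    2
  b   2    1    0    1
  e   3    2    1    0
  d   4    3    2    1
Edit distance = dp[4][3] = 1

1


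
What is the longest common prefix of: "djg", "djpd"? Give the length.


Words: djg, djpd
  Position 0: all 'd' => match
  Position 1: all 'j' => match
  Position 2: ('g', 'p') => mismatch, stop
LCP = "dj" (length 2)

2


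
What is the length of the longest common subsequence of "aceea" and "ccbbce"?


LCS of "aceea" and "ccbbce"
DP table:
           c    c    b    b    c    e
      0    0    0    0    0    0    0
  a   0    0    0    0    0    0    0
  c   0    1    1    1    1    1    1
  e   0    1    1    1    1    1    2
  e   0    1    1    1    1    1    2
  a   0    1    1    1    1    1    2
LCS length = dp[5][6] = 2

2


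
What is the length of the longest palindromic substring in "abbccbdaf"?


Input: "abbccbdaf"
Checking substrings for palindromes:
  [2:6] "bccb" (len 4) => palindrome
  [1:3] "bb" (len 2) => palindrome
  [3:5] "cc" (len 2) => palindrome
Longest palindromic substring: "bccb" with length 4

4


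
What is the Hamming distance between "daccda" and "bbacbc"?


Comparing "daccda" and "bbacbc" position by position:
  Position 0: 'd' vs 'b' => differ
  Position 1: 'a' vs 'b' => differ
  Position 2: 'c' vs 'a' => differ
  Position 3: 'c' vs 'c' => same
  Position 4: 'd' vs 'b' => differ
  Position 5: 'a' vs 'c' => differ
Total differences (Hamming distance): 5

5


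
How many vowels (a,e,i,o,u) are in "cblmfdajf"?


Input: cblmfdajf
Checking each character:
  'c' at position 0: consonant
  'b' at position 1: consonant
  'l' at position 2: consonant
  'm' at position 3: consonant
  'f' at position 4: consonant
  'd' at position 5: consonant
  'a' at position 6: vowel (running total: 1)
  'j' at position 7: consonant
  'f' at position 8: consonant
Total vowels: 1

1


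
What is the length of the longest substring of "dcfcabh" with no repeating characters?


Input: "dcfcabh"
Sliding window (track last position of each char):
  Position 0 ('d'): window [0,0] length 1 -- new best
  Position 1 ('c'): window [0,1] length 2 -- new best
  Position 2 ('f'): window [0,2] length 3 -- new best
  Position 3 ('c'): repeat (last at 1), move window start to 2
  Position 3 ('c'): window [2,3] length 2
  Position 4 ('a'): window [2,4] length 3
  Position 5 ('b'): window [2,5] length 4 -- new best
  Position 6 ('h'): window [2,6] length 5 -- new best
Longest substring with no repeats: "fcabh" with length 5

5


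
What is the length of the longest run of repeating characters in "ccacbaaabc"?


Input: "ccacbaaabc"
Scanning for longest run:
  Position 1 ('c'): continues run of 'c', length=2
  Position 2 ('a'): new char, reset run to 1
  Position 3 ('c'): new char, reset run to 1
  Position 4 ('b'): new char, reset run to 1
  Position 5 ('a'): new char, reset run to 1
  Position 6 ('a'): continues run of 'a', length=2
  Position 7 ('a'): continues run of 'a', length=3
  Position 8 ('b'): new char, reset run to 1
  Position 9 ('c'): new char, reset run to 1
Longest run: 'a' with length 3

3


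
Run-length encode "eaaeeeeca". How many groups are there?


Input: eaaeeeeca
Scanning for consecutive runs:
  Group 1: 'e' x 1 (positions 0-0)
  Group 2: 'a' x 2 (positions 1-2)
  Group 3: 'e' x 4 (positions 3-6)
  Group 4: 'c' x 1 (positions 7-7)
  Group 5: 'a' x 1 (positions 8-8)
Total groups: 5

5


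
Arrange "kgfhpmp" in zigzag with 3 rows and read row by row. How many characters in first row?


Zigzag "kgfhpmp" into 3 rows:
Placing characters:
  'k' => row 0
  'g' => row 1
  'f' => row 2
  'h' => row 1
  'p' => row 0
  'm' => row 1
  'p' => row 2
Rows:
  Row 0: "kp"
  Row 1: "ghm"
  Row 2: "fp"
First row length: 2

2


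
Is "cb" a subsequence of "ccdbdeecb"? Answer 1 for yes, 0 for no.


Check if "cb" is a subsequence of "ccdbdeecb"
Greedy scan:
  Position 0 ('c'): matches sub[0] = 'c'
  Position 1 ('c'): no match needed
  Position 2 ('d'): no match needed
  Position 3 ('b'): matches sub[1] = 'b'
  Position 4 ('d'): no match needed
  Position 5 ('e'): no match needed
  Position 6 ('e'): no match needed
  Position 7 ('c'): no match needed
  Position 8 ('b'): no match needed
All 2 characters matched => is a subsequence

1


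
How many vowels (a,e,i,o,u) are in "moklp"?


Input: moklp
Checking each character:
  'm' at position 0: consonant
  'o' at position 1: vowel (running total: 1)
  'k' at position 2: consonant
  'l' at position 3: consonant
  'p' at position 4: consonant
Total vowels: 1

1


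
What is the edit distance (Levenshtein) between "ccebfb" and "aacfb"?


Computing edit distance: "ccebfb" -> "aacfb"
DP table:
           a    a    c    f    b
      0    1    2    3    4    5
  c   1    1    2    2    3    4
  c   2    2    2    2    3    4
  e   3    3    3    3    3    4
  b   4    4    4    4    4    3
  f   5    5    5    5    4    4
  b   6    6    6    6    5    4
Edit distance = dp[6][5] = 4

4


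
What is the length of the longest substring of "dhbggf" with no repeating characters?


Input: "dhbggf"
Sliding window (track last position of each char):
  Position 0 ('d'): window [0,0] length 1 -- new best
  Position 1 ('h'): window [0,1] length 2 -- new best
  Position 2 ('b'): window [0,2] length 3 -- new best
  Position 3 ('g'): window [0,3] length 4 -- new best
  Position 4 ('g'): repeat (last at 3), move window start to 4
  Position 4 ('g'): window [4,4] length 1
  Position 5 ('f'): window [4,5] length 2
Longest substring with no repeats: "dhbg" with length 4

4


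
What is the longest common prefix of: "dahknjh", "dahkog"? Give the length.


Words: dahknjh, dahkog
  Position 0: all 'd' => match
  Position 1: all 'a' => match
  Position 2: all 'h' => match
  Position 3: all 'k' => match
  Position 4: ('n', 'o') => mismatch, stop
LCP = "dahk" (length 4)

4


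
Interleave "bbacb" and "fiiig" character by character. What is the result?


Interleaving "bbacb" and "fiiig":
  Position 0: 'b' from first, 'f' from second => "bf"
  Position 1: 'b' from first, 'i' from second => "bi"
  Position 2: 'a' from first, 'i' from second => "ai"
  Position 3: 'c' from first, 'i' from second => "ci"
  Position 4: 'b' from first, 'g' from second => "bg"
Result: bfbiaicibg

bfbiaicibg


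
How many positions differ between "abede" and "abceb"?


Comparing "abede" and "abceb" position by position:
  Position 0: 'a' vs 'a' => same
  Position 1: 'b' vs 'b' => same
  Position 2: 'e' vs 'c' => DIFFER
  Position 3: 'd' vs 'e' => DIFFER
  Position 4: 'e' vs 'b' => DIFFER
Positions that differ: 3

3


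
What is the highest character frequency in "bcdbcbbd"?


Input: bcdbcbbd
Character counts:
  'b': 4
  'c': 2
  'd': 2
Maximum frequency: 4

4


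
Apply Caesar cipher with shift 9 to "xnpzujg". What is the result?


Caesar cipher: shift "xnpzujg" by 9
  'x' (pos 23) + 9 = pos 6 = 'g'
  'n' (pos 13) + 9 = pos 22 = 'w'
  'p' (pos 15) + 9 = pos 24 = 'y'
  'z' (pos 25) + 9 = pos 8 = 'i'
  'u' (pos 20) + 9 = pos 3 = 'd'
  'j' (pos 9) + 9 = pos 18 = 's'
  'g' (pos 6) + 9 = pos 15 = 'p'
Result: gwyidsp

gwyidsp


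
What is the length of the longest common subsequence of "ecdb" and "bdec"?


LCS of "ecdb" and "bdec"
DP table:
           b    d    e    c
      0    0    0    0    0
  e   0    0    0    1    1
  c   0    0    0    1    2
  d   0    0    1    1    2
  b   0    1    1    1    2
LCS length = dp[4][4] = 2

2


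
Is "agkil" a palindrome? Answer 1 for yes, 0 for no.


Input: agkil
Reversed: likga
  Compare pos 0 ('a') with pos 4 ('l'): MISMATCH
  Compare pos 1 ('g') with pos 3 ('i'): MISMATCH
Result: not a palindrome

0


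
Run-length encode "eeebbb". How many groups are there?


Input: eeebbb
Scanning for consecutive runs:
  Group 1: 'e' x 3 (positions 0-2)
  Group 2: 'b' x 3 (positions 3-5)
Total groups: 2

2


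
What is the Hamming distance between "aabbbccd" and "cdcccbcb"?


Comparing "aabbbccd" and "cdcccbcb" position by position:
  Position 0: 'a' vs 'c' => differ
  Position 1: 'a' vs 'd' => differ
  Position 2: 'b' vs 'c' => differ
  Position 3: 'b' vs 'c' => differ
  Position 4: 'b' vs 'c' => differ
  Position 5: 'c' vs 'b' => differ
  Position 6: 'c' vs 'c' => same
  Position 7: 'd' vs 'b' => differ
Total differences (Hamming distance): 7

7


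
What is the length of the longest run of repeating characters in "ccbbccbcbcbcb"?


Input: "ccbbccbcbcbcb"
Scanning for longest run:
  Position 1 ('c'): continues run of 'c', length=2
  Position 2 ('b'): new char, reset run to 1
  Position 3 ('b'): continues run of 'b', length=2
  Position 4 ('c'): new char, reset run to 1
  Position 5 ('c'): continues run of 'c', length=2
  Position 6 ('b'): new char, reset run to 1
  Position 7 ('c'): new char, reset run to 1
  Position 8 ('b'): new char, reset run to 1
  Position 9 ('c'): new char, reset run to 1
  Position 10 ('b'): new char, reset run to 1
  Position 11 ('c'): new char, reset run to 1
  Position 12 ('b'): new char, reset run to 1
Longest run: 'c' with length 2

2


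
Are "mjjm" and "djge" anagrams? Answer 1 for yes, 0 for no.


Strings: "mjjm", "djge"
Sorted first:  jjmm
Sorted second: degj
Differ at position 0: 'j' vs 'd' => not anagrams

0


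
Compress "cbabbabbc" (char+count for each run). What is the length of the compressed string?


Input: cbabbabbc
Runs:
  'c' x 1 => "c1"
  'b' x 1 => "b1"
  'a' x 1 => "a1"
  'b' x 2 => "b2"
  'a' x 1 => "a1"
  'b' x 2 => "b2"
  'c' x 1 => "c1"
Compressed: "c1b1a1b2a1b2c1"
Compressed length: 14

14


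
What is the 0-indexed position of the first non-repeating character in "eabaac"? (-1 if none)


Input: eabaac
Character frequencies:
  'a': 3
  'b': 1
  'c': 1
  'e': 1
Scanning left to right for freq == 1:
  Position 0 ('e'): unique! => answer = 0

0


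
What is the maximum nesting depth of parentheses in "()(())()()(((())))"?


Input: "()(())()()(((())))"
Tracking depth:
  Position 0 '(': depth becomes 1
  Position 1 ')': depth becomes 0
  Position 2 '(': depth becomes 1
  Position 3 '(': depth becomes 2
  Position 4 ')': depth becomes 1
  Position 5 ')': depth becomes 0
  Position 6 '(': depth becomes 1
  Position 7 ')': depth becomes 0
  Position 8 '(': depth becomes 1
  Position 9 ')': depth becomes 0
  Position 10 '(': depth becomes 1
  Position 11 '(': depth becomes 2
  Position 12 '(': depth becomes 3
  Position 13 '(': depth becomes 4
  Position 14 ')': depth becomes 3
  Position 15 ')': depth becomes 2
  Position 16 ')': depth becomes 1
  Position 17 ')': depth becomes 0
Maximum depth reached: 4

4
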